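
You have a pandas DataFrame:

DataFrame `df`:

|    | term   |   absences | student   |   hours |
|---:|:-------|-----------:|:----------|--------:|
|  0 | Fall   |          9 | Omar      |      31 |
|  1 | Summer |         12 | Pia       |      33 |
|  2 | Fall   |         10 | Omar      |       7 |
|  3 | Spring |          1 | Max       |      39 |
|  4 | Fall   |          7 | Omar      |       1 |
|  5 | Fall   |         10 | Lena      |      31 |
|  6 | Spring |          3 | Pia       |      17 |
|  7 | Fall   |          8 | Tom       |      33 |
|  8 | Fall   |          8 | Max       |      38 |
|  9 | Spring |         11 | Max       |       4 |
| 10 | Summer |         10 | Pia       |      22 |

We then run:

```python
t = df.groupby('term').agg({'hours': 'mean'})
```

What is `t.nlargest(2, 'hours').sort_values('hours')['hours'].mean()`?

25.5

group by term, mean of hours:
        hours
term         
Fall     23.5
Spring   20.0
Summer   27.5
take 2 rows with largest hours:
        hours
term         
Summer   27.5
Fall     23.5
sort by hours:
        hours
term         
Fall     23.5
Summer   27.5
Finally, mean of column 'hours' = 25.5.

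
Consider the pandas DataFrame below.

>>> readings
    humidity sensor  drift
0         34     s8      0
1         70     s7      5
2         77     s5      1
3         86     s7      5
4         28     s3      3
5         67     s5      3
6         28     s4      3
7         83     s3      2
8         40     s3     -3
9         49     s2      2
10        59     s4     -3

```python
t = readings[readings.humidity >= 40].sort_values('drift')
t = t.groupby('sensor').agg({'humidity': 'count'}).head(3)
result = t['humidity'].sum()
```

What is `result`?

filter rows where humidity >= 40:
    humidity sensor  drift
1         70     s7      5
2         77     s5      1
3         86     s7      5
5         67     s5      3
7         83     s3      2
8         40     s3     -3
9         49     s2      2
10        59     s4     -3
sort by drift:
    humidity sensor  drift
8         40     s3     -3
10        59     s4     -3
2         77     s5      1
7         83     s3      2
9         49     s2      2
5         67     s5      3
1         70     s7      5
3         86     s7      5
group by sensor, count of humidity:
        humidity
sensor          
s2             1
s3             2
s4             1
s5             2
s7             2
take first 3 rows:
        humidity
sensor          
s2             1
s3             2
s4             1
Taking the sum of column 'humidity' gives 4.

4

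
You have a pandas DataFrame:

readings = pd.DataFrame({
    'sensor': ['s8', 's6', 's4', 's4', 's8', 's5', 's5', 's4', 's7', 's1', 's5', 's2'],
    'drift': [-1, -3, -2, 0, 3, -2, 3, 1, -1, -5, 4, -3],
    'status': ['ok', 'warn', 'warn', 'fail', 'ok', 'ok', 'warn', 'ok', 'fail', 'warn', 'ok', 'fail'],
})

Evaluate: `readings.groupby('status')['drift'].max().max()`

4

group by status, max of drift:
status
fail    0
ok      4
warn    3
Name: drift, dtype: int64
The max of the resulting series is 4.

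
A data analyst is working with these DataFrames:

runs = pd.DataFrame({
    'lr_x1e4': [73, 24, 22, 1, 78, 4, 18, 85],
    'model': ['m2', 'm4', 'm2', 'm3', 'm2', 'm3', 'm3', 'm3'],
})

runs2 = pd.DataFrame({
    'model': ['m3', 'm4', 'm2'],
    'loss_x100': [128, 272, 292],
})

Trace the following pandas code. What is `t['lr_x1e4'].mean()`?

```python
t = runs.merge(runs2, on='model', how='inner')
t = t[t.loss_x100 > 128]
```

merge on 'model' (how='inner') → 8 rows:
   lr_x1e4 model  loss_x100
0       73    m2        292
1       24    m4        272
2       22    m2        292
3        1    m3        128
4       78    m2        292
5        4    m3        128
6       18    m3        128
7       85    m3        128
filter rows where loss_x100 > 128:
   lr_x1e4 model  loss_x100
0       73    m2        292
1       24    m4        272
2       22    m2        292
4       78    m2        292
Taking the mean of column 'lr_x1e4' gives 49.25.

49.25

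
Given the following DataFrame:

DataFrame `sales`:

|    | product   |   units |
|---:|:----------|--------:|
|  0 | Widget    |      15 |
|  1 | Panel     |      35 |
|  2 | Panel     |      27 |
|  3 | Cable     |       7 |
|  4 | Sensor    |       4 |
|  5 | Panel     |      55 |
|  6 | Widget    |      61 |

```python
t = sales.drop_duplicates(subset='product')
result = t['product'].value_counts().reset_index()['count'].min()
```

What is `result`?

drop duplicate product (keep=first):
  product  units
0  Widget     15
1   Panel     35
3   Cable      7
4  Sensor      4
value_counts of product:
product
Widget    1
Panel     1
Cable     1
Sensor    1
Name: count, dtype: int64
reset_index():
  product  count
0  Widget      1
1   Panel      1
2   Cable      1
3  Sensor      1
Hence 1.

1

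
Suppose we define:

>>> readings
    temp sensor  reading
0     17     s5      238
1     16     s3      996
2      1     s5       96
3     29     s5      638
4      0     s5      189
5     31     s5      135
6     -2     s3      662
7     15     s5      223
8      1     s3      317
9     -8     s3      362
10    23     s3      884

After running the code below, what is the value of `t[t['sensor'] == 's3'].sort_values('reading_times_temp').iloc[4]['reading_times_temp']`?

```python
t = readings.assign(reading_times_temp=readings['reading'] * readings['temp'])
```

add column reading_times_temp = readings['reading'] * readings['temp']:
    temp sensor  reading  reading_times_temp
0     17     s5      238                4046
1     16     s3      996               15936
2      1     s5       96                  96
3     29     s5      638               18502
4      0     s5      189                   0
5     31     s5      135                4185
6     -2     s3      662               -1324
7     15     s5      223                3345
8      1     s3      317                 317
9     -8     s3      362               -2896
10    23     s3      884               20332
filter rows where sensor == 's3':
    temp sensor  reading  reading_times_temp
1     16     s3      996               15936
6     -2     s3      662               -1324
8      1     s3      317                 317
9     -8     s3      362               -2896
10    23     s3      884               20332
sort by reading_times_temp:
    temp sensor  reading  reading_times_temp
9     -8     s3      362               -2896
6     -2     s3      662               -1324
8      1     s3      317                 317
1     16     s3      996               15936
10    23     s3      884               20332

20332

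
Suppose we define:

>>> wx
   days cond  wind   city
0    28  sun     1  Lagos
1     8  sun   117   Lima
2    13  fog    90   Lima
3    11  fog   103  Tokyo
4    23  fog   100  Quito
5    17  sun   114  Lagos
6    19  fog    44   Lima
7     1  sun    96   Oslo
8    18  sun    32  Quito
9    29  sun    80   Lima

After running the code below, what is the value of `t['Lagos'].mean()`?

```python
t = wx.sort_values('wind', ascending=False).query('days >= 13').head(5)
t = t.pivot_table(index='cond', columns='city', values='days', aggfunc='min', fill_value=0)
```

8.5

sort by wind descending:
   days cond  wind   city
1     8  sun   117   Lima
5    17  sun   114  Lagos
3    11  fog   103  Tokyo
4    23  fog   100  Quito
7     1  sun    96   Oslo
2    13  fog    90   Lima
9    29  sun    80   Lima
6    19  fog    44   Lima
8    18  sun    32  Quito
0    28  sun     1  Lagos
filter rows where days >= 13:
   days cond  wind   city
5    17  sun   114  Lagos
4    23  fog   100  Quito
2    13  fog    90   Lima
9    29  sun    80   Lima
6    19  fog    44   Lima
8    18  sun    32  Quito
0    28  sun     1  Lagos
take first 5 rows:
   days cond  wind   city
5    17  sun   114  Lagos
4    23  fog   100  Quito
2    13  fog    90   Lima
9    29  sun    80   Lima
6    19  fog    44   Lima
pivot: rows=cond, cols=city, min(days):
city  Lagos  Lima  Quito
cond                    
fog       0    13     23
sun      17    29      0
Then the mean of column 'Lagos': 8.5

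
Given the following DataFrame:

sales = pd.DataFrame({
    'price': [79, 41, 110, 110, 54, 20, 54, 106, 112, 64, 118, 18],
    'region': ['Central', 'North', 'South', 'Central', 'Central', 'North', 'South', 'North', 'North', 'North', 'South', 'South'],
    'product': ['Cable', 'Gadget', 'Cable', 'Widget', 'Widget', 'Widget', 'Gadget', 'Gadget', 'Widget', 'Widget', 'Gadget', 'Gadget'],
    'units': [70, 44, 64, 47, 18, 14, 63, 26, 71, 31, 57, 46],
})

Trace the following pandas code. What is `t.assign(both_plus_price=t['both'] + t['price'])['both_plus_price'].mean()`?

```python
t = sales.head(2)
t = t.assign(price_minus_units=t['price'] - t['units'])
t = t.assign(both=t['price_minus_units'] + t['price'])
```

123.0

take first 2 rows:
   price   region product  units
0     79  Central   Cable     70
1     41    North  Gadget     44
add column price_minus_units = t['price'] - t['units']:
   price   region product  units  price_minus_units
0     79  Central   Cable     70                  9
1     41    North  Gadget     44                 -3
add column both = t['price_minus_units'] + t['price']:
   price   region product  units  price_minus_units  both
0     79  Central   Cable     70                  9    88
1     41    North  Gadget     44                 -3    38
add column both_plus_price = t['both'] + t['price']:
   price   region product  units  price_minus_units  both  both_plus_price
0     79  Central   Cable     70                  9    88              167
1     41    North  Gadget     44                 -3    38               79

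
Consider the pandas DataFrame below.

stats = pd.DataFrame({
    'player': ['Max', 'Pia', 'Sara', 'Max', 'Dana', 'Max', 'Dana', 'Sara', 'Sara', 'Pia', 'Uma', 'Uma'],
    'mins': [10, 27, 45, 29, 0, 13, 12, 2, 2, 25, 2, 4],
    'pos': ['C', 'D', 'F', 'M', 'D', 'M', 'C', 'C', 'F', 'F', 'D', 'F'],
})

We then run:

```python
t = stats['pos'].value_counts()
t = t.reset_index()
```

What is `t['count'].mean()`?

value_counts of pos:
pos
F    4
C    3
D    3
M    2
Name: count, dtype: int64
reset_index():
  pos  count
0   F      4
1   C      3
2   D      3
3   M      2
Then the mean of column 'count': 3.0

3.0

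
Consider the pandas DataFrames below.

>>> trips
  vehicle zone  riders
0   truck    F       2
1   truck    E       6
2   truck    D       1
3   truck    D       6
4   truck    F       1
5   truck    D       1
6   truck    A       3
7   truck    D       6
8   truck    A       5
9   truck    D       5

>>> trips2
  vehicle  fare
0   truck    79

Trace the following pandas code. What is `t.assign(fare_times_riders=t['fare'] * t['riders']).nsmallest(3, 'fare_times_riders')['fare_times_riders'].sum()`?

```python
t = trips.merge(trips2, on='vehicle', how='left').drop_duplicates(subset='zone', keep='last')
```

869

merge on 'vehicle' (how='left') → 10 rows:
  vehicle zone  riders  fare
0   truck    F       2    79
1   truck    E       6    79
2   truck    D       1    79
3   truck    D       6    79
4   truck    F       1    79
5   truck    D       1    79
6   truck    A       3    79
7   truck    D       6    79
8   truck    A       5    79
9   truck    D       5    79
drop duplicate zone (keep=last):
  vehicle zone  riders  fare
1   truck    E       6    79
4   truck    F       1    79
8   truck    A       5    79
9   truck    D       5    79
add column fare_times_riders = t['fare'] * t['riders']:
  vehicle zone  riders  fare  fare_times_riders
1   truck    E       6    79                474
4   truck    F       1    79                 79
8   truck    A       5    79                395
9   truck    D       5    79                395
take 3 rows with smallest fare_times_riders:
  vehicle zone  riders  fare  fare_times_riders
4   truck    F       1    79                 79
8   truck    A       5    79                395
9   truck    D       5    79                395
Taking the sum of column 'fare_times_riders' gives 869.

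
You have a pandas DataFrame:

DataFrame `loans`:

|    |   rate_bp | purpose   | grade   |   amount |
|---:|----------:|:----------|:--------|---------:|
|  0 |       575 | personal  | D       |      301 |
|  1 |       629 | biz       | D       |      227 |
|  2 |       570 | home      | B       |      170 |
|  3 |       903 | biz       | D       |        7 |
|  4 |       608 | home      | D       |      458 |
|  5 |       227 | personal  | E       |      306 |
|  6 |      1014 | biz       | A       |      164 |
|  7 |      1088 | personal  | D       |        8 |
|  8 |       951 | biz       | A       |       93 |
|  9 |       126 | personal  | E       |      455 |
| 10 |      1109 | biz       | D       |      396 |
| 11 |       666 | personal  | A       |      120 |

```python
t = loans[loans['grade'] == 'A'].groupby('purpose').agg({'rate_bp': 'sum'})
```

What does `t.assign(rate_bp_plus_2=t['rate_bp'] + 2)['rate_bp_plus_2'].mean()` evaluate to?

1317.5

filter rows where grade == 'A':
    rate_bp   purpose grade  amount
6      1014       biz     A     164
8       951       biz     A      93
11      666  personal     A     120
group by purpose, sum of rate_bp:
          rate_bp
purpose          
biz          1965
personal      666
add column rate_bp_plus_2 = t['rate_bp'] + 2:
          rate_bp  rate_bp_plus_2
purpose                          
biz          1965            1967
personal      666             668
Then the mean of column 'rate_bp_plus_2': 1317.5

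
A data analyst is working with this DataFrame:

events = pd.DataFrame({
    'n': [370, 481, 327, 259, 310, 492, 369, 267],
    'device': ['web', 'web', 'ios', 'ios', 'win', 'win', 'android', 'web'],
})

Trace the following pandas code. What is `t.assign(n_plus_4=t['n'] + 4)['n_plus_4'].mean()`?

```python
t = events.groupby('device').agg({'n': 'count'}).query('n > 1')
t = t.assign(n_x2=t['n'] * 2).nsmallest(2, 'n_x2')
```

6.0

group by device, count of n:
         n
device    
android  1
ios      2
web      3
win      2
filter rows where n > 1:
        n
device   
ios     2
web     3
win     2
add column n_x2 = t['n'] * 2:
        n  n_x2
device         
ios     2     4
web     3     6
win     2     4
take 2 rows with smallest n_x2:
        n  n_x2
device         
ios     2     4
win     2     4
add column n_plus_4 = t['n'] + 4:
        n  n_x2  n_plus_4
device                   
ios     2     4         6
win     2     4         6
Then the mean of column 'n_plus_4': 6.0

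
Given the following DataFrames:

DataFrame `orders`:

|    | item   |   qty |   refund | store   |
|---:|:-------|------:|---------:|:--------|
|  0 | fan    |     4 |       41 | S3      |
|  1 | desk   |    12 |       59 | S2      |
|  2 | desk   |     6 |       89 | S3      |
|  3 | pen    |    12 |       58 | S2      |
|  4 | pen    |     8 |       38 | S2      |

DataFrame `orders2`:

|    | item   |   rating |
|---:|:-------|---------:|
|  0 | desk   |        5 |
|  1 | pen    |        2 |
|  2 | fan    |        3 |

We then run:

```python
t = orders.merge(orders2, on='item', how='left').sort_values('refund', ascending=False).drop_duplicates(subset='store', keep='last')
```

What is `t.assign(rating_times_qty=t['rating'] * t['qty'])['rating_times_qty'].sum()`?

28

merge on 'item' (how='left') → 5 rows:
   item  qty  refund store  rating
0   fan    4      41    S3       3
1  desk   12      59    S2       5
2  desk    6      89    S3       5
3   pen   12      58    S2       2
4   pen    8      38    S2       2
sort by refund descending:
   item  qty  refund store  rating
2  desk    6      89    S3       5
1  desk   12      59    S2       5
3   pen   12      58    S2       2
0   fan    4      41    S3       3
4   pen    8      38    S2       2
drop duplicate store (keep=last):
  item  qty  refund store  rating
0  fan    4      41    S3       3
4  pen    8      38    S2       2
add column rating_times_qty = t['rating'] * t['qty']:
  item  qty  refund store  rating  rating_times_qty
0  fan    4      41    S3       3                12
4  pen    8      38    S2       2                16
Hence 28.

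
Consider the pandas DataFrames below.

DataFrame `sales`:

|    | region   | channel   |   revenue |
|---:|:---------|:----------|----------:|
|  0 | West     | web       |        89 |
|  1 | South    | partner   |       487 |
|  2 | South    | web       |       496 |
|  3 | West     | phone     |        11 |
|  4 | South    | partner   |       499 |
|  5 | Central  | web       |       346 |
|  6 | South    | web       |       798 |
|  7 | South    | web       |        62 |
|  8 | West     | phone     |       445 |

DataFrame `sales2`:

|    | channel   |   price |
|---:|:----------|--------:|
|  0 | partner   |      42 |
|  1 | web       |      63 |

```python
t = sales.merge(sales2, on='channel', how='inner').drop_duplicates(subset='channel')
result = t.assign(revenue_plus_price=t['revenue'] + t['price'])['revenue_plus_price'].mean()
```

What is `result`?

merge on 'channel' (how='inner') → 7 rows:
    region  channel  revenue  price
0     West      web       89     63
1    South  partner      487     42
2    South      web      496     63
3    South  partner      499     42
4  Central      web      346     63
5    South      web      798     63
6    South      web       62     63
drop duplicate channel (keep=first):
  region  channel  revenue  price
0   West      web       89     63
1  South  partner      487     42
add column revenue_plus_price = t['revenue'] + t['price']:
  region  channel  revenue  price  revenue_plus_price
0   West      web       89     63                 152
1  South  partner      487     42                 529

340.5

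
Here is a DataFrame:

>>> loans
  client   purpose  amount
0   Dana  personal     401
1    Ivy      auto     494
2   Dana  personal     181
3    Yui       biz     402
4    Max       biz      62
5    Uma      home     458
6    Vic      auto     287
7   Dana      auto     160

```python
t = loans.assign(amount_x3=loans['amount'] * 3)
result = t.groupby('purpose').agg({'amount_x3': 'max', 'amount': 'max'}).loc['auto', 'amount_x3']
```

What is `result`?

1482

add column amount_x3 = loans['amount'] * 3:
  client   purpose  amount  amount_x3
0   Dana  personal     401       1203
1    Ivy      auto     494       1482
2   Dana  personal     181        543
3    Yui       biz     402       1206
4    Max       biz      62        186
5    Uma      home     458       1374
6    Vic      auto     287        861
7   Dana      auto     160        480
group by purpose: max(amount_x3), max(amount):
          amount_x3  amount
purpose                    
auto           1482     494
biz            1206     402
home           1374     458
personal       1203     401
So loc['auto', 'amount_x3'] = 1482.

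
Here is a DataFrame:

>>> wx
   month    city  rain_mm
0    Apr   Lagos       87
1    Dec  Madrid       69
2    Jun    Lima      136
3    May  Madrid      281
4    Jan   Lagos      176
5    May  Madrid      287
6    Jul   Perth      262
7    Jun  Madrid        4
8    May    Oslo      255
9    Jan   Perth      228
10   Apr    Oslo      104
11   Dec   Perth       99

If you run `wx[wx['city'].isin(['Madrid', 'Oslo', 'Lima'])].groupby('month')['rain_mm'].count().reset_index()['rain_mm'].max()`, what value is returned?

filter rows where city in ['Madrid', 'Oslo', 'Lima']:
   month    city  rain_mm
1    Dec  Madrid       69
2    Jun    Lima      136
3    May  Madrid      281
5    May  Madrid      287
7    Jun  Madrid        4
8    May    Oslo      255
10   Apr    Oslo      104
group by month, count of rain_mm:
month
Apr    1
Dec    1
Jun    2
May    3
Name: rain_mm, dtype: int64
reset_index():
  month  rain_mm
0   Apr        1
1   Dec        1
2   Jun        2
3   May        3

3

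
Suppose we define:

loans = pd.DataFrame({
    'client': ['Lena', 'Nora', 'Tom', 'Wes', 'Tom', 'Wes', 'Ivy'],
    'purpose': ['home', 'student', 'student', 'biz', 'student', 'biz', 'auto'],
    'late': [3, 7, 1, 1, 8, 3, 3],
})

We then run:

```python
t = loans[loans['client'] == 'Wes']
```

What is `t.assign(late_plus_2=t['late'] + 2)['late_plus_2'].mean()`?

filter rows where client == 'Wes':
  client purpose  late
3    Wes     biz     1
5    Wes     biz     3
add column late_plus_2 = t['late'] + 2:
  client purpose  late  late_plus_2
3    Wes     biz     1            3
5    Wes     biz     3            5
The mean of column 'late_plus_2' is 4.0.

4.0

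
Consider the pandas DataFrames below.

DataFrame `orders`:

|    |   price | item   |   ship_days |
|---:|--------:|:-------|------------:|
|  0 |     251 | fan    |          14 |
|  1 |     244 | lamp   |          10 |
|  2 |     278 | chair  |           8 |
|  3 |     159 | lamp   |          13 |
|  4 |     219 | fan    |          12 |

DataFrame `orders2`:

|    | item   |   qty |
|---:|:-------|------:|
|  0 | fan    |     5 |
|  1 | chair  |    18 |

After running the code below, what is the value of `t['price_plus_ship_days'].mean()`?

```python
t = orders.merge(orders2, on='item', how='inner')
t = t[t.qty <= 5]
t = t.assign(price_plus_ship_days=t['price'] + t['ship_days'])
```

merge on 'item' (how='inner') → 3 rows:
   price   item  ship_days  qty
0    251    fan         14    5
1    278  chair          8   18
2    219    fan         12    5
filter rows where qty <= 5:
   price item  ship_days  qty
0    251  fan         14    5
2    219  fan         12    5
add column price_plus_ship_days = t['price'] + t['ship_days']:
   price item  ship_days  qty  price_plus_ship_days
0    251  fan         14    5                   265
2    219  fan         12    5                   231
Reading off the mean of column 'price_plus_ship_days', we get 248.0.

248.0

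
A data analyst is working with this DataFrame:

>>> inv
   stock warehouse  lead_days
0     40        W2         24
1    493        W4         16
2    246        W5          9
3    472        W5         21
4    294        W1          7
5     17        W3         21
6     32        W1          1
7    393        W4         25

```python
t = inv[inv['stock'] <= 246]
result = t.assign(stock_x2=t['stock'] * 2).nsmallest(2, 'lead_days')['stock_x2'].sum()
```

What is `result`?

filter rows where stock <= 246:
   stock warehouse  lead_days
0     40        W2         24
2    246        W5          9
5     17        W3         21
6     32        W1          1
add column stock_x2 = t['stock'] * 2:
   stock warehouse  lead_days  stock_x2
0     40        W2         24        80
2    246        W5          9       492
5     17        W3         21        34
6     32        W1          1        64
take 2 rows with smallest lead_days:
   stock warehouse  lead_days  stock_x2
6     32        W1          1        64
2    246        W5          9       492

556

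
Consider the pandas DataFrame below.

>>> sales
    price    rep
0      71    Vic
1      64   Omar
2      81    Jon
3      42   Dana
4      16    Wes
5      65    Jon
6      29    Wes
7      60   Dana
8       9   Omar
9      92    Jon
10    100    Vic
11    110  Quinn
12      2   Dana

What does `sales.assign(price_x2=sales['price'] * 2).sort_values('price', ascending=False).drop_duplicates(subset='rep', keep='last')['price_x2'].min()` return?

4

add column price_x2 = sales['price'] * 2:
    price    rep  price_x2
0      71    Vic       142
1      64   Omar       128
2      81    Jon       162
3      42   Dana        84
4      16    Wes        32
5      65    Jon       130
6      29    Wes        58
7      60   Dana       120
8       9   Omar        18
9      92    Jon       184
10    100    Vic       200
11    110  Quinn       220
12      2   Dana         4
sort by price descending:
    price    rep  price_x2
11    110  Quinn       220
10    100    Vic       200
9      92    Jon       184
2      81    Jon       162
0      71    Vic       142
5      65    Jon       130
1      64   Omar       128
7      60   Dana       120
3      42   Dana        84
6      29    Wes        58
4      16    Wes        32
8       9   Omar        18
12      2   Dana         4
drop duplicate rep (keep=last):
    price    rep  price_x2
11    110  Quinn       220
0      71    Vic       142
5      65    Jon       130
4      16    Wes        32
8       9   Omar        18
12      2   Dana         4
The min of column 'price_x2' is 4.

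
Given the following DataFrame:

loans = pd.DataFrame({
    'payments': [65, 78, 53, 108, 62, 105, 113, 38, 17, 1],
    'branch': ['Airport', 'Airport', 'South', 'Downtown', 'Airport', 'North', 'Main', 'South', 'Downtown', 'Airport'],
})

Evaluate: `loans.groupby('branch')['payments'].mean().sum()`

group by branch, mean of payments:
branch
Airport      51.5
Downtown     62.5
Main        113.0
North       105.0
South        45.5
Name: payments, dtype: float64
The sum of the resulting series is 377.5.

377.5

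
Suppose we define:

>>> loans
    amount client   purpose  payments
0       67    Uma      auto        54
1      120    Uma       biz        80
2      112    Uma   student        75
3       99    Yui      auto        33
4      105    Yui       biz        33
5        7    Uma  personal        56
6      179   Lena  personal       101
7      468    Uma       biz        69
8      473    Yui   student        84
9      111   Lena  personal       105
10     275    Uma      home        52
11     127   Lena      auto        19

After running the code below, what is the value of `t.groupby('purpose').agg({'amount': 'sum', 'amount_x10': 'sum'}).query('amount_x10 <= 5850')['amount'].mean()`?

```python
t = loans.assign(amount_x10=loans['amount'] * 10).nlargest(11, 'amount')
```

360.75

add column amount_x10 = loans['amount'] * 10:
    amount client   purpose  payments  amount_x10
0       67    Uma      auto        54         670
1      120    Uma       biz        80        1200
2      112    Uma   student        75        1120
3       99    Yui      auto        33         990
4      105    Yui       biz        33        1050
5        7    Uma  personal        56          70
6      179   Lena  personal       101        1790
7      468    Uma       biz        69        4680
8      473    Yui   student        84        4730
9      111   Lena  personal       105        1110
10     275    Uma      home        52        2750
11     127   Lena      auto        19        1270
take 11 rows with largest amount:
    amount client   purpose  payments  amount_x10
8      473    Yui   student        84        4730
7      468    Uma       biz        69        4680
10     275    Uma      home        52        2750
6      179   Lena  personal       101        1790
11     127   Lena      auto        19        1270
1      120    Uma       biz        80        1200
2      112    Uma   student        75        1120
9      111   Lena  personal       105        1110
4      105    Yui       biz        33        1050
3       99    Yui      auto        33         990
0       67    Uma      auto        54         670
group by purpose: sum(amount), sum(amount_x10):
          amount  amount_x10
purpose                     
auto         293        2930
biz          693        6930
home         275        2750
personal     290        2900
student      585        5850
filter rows where amount_x10 <= 5850:
          amount  amount_x10
purpose                     
auto         293        2930
home         275        2750
personal     290        2900
student      585        5850
Taking the mean of column 'amount' gives 360.75.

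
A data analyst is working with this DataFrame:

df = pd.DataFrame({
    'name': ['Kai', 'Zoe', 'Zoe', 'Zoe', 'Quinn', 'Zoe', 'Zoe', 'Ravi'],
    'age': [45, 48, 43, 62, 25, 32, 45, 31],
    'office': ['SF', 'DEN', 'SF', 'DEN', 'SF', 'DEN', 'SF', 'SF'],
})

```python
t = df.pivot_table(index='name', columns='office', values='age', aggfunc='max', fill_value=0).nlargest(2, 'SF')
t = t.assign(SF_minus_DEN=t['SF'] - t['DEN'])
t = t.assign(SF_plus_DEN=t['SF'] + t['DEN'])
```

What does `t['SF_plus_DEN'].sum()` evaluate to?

152

pivot: rows=name, cols=office, max(age):
office  DEN  SF
name           
Kai       0  45
Quinn     0  25
Ravi      0  31
Zoe      62  45
take 2 rows with largest SF:
office  DEN  SF
name           
Kai       0  45
Zoe      62  45
add column SF_minus_DEN = t['SF'] - t['DEN']:
office  DEN  SF  SF_minus_DEN
name                         
Kai       0  45            45
Zoe      62  45           -17
add column SF_plus_DEN = t['SF'] + t['DEN']:
office  DEN  SF  SF_minus_DEN  SF_plus_DEN
name                                      
Kai       0  45            45           45
Zoe      62  45           -17          107
Taking the sum of column 'SF_plus_DEN' gives 152.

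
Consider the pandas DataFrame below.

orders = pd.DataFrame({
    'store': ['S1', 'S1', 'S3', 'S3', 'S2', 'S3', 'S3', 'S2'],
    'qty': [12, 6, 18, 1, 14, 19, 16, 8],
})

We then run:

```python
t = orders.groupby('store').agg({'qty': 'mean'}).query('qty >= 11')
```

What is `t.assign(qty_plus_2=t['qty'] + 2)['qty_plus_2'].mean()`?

14.25

group by store, mean of qty:
        qty
store      
S1      9.0
S2     11.0
S3     13.5
filter rows where qty >= 11:
        qty
store      
S2     11.0
S3     13.5
add column qty_plus_2 = t['qty'] + 2:
        qty  qty_plus_2
store                  
S2     11.0        13.0
S3     13.5        15.5
Hence 14.25.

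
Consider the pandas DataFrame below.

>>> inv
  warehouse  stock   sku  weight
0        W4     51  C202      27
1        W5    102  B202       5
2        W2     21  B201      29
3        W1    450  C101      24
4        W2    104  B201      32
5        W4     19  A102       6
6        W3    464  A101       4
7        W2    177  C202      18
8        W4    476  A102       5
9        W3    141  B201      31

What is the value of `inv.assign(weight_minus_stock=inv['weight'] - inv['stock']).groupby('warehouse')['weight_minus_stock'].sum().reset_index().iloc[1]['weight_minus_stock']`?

add column weight_minus_stock = inv['weight'] - inv['stock']:
  warehouse  stock   sku  weight  weight_minus_stock
0        W4     51  C202      27                 -24
1        W5    102  B202       5                 -97
2        W2     21  B201      29                   8
3        W1    450  C101      24                -426
4        W2    104  B201      32                 -72
5        W4     19  A102       6                 -13
6        W3    464  A101       4                -460
7        W2    177  C202      18                -159
8        W4    476  A102       5                -471
9        W3    141  B201      31                -110
group by warehouse, sum of weight_minus_stock:
warehouse
W1   -426
W2   -223
W3   -570
W4   -508
W5    -97
Name: weight_minus_stock, dtype: int64
reset_index():
  warehouse  weight_minus_stock
0        W1                -426
1        W2                -223
2        W3                -570
3        W4                -508
4        W5                 -97

-223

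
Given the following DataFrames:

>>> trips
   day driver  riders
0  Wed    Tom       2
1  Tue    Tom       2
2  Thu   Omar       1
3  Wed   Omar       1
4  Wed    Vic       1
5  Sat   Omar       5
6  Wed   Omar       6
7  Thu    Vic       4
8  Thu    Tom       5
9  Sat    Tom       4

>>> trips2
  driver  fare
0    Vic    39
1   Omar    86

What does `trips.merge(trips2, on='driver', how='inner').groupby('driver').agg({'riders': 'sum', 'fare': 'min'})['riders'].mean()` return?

9.0

merge on 'driver' (how='inner') → 6 rows:
   day driver  riders  fare
0  Thu   Omar       1    86
1  Wed   Omar       1    86
2  Wed    Vic       1    39
3  Sat   Omar       5    86
4  Wed   Omar       6    86
5  Thu    Vic       4    39
group by driver: sum(riders), min(fare):
        riders  fare
driver              
Omar        13    86
Vic          5    39
Hence 9.0.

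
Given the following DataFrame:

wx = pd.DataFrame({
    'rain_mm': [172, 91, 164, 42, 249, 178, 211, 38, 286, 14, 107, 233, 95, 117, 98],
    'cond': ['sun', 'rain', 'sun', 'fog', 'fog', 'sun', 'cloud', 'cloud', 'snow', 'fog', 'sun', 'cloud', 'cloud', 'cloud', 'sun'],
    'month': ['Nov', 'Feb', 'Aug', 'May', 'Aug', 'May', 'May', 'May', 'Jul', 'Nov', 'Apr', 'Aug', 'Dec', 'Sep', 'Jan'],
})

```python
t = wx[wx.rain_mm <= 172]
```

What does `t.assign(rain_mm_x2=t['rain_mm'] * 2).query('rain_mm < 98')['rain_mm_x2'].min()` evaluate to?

filter rows where rain_mm <= 172:
    rain_mm   cond month
0       172    sun   Nov
1        91   rain   Feb
2       164    sun   Aug
3        42    fog   May
7        38  cloud   May
9        14    fog   Nov
10      107    sun   Apr
12       95  cloud   Dec
13      117  cloud   Sep
14       98    sun   Jan
add column rain_mm_x2 = t['rain_mm'] * 2:
    rain_mm   cond month  rain_mm_x2
0       172    sun   Nov         344
1        91   rain   Feb         182
2       164    sun   Aug         328
3        42    fog   May          84
7        38  cloud   May          76
9        14    fog   Nov          28
10      107    sun   Apr         214
12       95  cloud   Dec         190
13      117  cloud   Sep         234
14       98    sun   Jan         196
filter rows where rain_mm < 98:
    rain_mm   cond month  rain_mm_x2
1        91   rain   Feb         182
3        42    fog   May          84
7        38  cloud   May          76
9        14    fog   Nov          28
12       95  cloud   Dec         190
Then the min of column 'rain_mm_x2': 28

28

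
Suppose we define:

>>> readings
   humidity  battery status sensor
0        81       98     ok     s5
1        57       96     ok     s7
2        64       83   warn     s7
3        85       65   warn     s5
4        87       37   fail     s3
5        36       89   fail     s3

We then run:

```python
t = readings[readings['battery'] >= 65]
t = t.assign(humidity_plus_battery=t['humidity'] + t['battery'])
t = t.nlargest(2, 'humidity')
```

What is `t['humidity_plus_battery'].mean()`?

filter rows where battery >= 65:
   humidity  battery status sensor
0        81       98     ok     s5
1        57       96     ok     s7
2        64       83   warn     s7
3        85       65   warn     s5
5        36       89   fail     s3
add column humidity_plus_battery = t['humidity'] + t['battery']:
   humidity  battery status sensor  humidity_plus_battery
0        81       98     ok     s5                    179
1        57       96     ok     s7                    153
2        64       83   warn     s7                    147
3        85       65   warn     s5                    150
5        36       89   fail     s3                    125
take 2 rows with largest humidity:
   humidity  battery status sensor  humidity_plus_battery
3        85       65   warn     s5                    150
0        81       98     ok     s5                    179
Then the mean of column 'humidity_plus_battery': 164.5

164.5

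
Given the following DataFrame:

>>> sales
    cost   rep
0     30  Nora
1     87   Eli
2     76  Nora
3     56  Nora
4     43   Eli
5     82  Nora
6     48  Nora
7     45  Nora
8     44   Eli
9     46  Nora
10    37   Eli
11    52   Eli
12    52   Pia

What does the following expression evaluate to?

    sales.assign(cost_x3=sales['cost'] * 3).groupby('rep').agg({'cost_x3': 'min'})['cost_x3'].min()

90

add column cost_x3 = sales['cost'] * 3:
    cost   rep  cost_x3
0     30  Nora       90
1     87   Eli      261
2     76  Nora      228
3     56  Nora      168
4     43   Eli      129
5     82  Nora      246
6     48  Nora      144
7     45  Nora      135
8     44   Eli      132
9     46  Nora      138
10    37   Eli      111
11    52   Eli      156
12    52   Pia      156
group by rep, min of cost_x3:
      cost_x3
rep          
Eli       111
Nora       90
Pia       156
So min() = 90.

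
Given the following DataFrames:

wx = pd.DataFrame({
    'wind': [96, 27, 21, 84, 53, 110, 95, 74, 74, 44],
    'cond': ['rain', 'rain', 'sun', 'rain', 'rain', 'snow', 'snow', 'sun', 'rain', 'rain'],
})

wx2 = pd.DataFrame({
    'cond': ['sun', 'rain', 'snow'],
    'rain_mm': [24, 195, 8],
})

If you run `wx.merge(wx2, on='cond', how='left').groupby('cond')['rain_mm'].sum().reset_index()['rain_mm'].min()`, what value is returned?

16

merge on 'cond' (how='left') → 10 rows:
   wind  cond  rain_mm
0    96  rain      195
1    27  rain      195
2    21   sun       24
3    84  rain      195
4    53  rain      195
5   110  snow        8
6    95  snow        8
7    74   sun       24
8    74  rain      195
9    44  rain      195
group by cond, sum of rain_mm:
cond
rain    1170
snow      16
sun       48
Name: rain_mm, dtype: int64
reset_index():
   cond  rain_mm
0  rain     1170
1  snow       16
2   sun       48
Then the min of column 'rain_mm': 16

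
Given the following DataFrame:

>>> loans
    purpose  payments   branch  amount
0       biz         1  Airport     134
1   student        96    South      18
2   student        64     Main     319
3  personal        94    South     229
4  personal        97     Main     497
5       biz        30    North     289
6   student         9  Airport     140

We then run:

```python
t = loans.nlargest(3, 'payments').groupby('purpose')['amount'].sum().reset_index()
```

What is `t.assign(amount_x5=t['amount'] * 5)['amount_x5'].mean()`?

take 3 rows with largest payments:
    purpose  payments branch  amount
4  personal        97   Main     497
1   student        96  South      18
3  personal        94  South     229
group by purpose, sum of amount:
purpose
personal    726
student      18
Name: amount, dtype: int64
reset_index():
    purpose  amount
0  personal     726
1   student      18
add column amount_x5 = t['amount'] * 5:
    purpose  amount  amount_x5
0  personal     726       3630
1   student      18         90
The mean of column 'amount_x5' is 1860.0.

1860.0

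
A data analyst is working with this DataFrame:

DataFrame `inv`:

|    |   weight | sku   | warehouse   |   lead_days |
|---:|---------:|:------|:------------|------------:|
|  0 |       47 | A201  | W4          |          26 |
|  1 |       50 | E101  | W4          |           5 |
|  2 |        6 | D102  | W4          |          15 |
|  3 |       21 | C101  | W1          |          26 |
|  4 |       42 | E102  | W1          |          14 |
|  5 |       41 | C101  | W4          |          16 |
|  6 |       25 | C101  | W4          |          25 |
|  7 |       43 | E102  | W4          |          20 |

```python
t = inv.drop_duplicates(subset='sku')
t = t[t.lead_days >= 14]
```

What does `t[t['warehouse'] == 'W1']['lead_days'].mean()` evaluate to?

drop duplicate sku (keep=first):
   weight   sku warehouse  lead_days
0      47  A201        W4         26
1      50  E101        W4          5
2       6  D102        W4         15
3      21  C101        W1         26
4      42  E102        W1         14
filter rows where lead_days >= 14:
   weight   sku warehouse  lead_days
0      47  A201        W4         26
2       6  D102        W4         15
3      21  C101        W1         26
4      42  E102        W1         14
filter rows where warehouse == 'W1':
   weight   sku warehouse  lead_days
3      21  C101        W1         26
4      42  E102        W1         14

20.0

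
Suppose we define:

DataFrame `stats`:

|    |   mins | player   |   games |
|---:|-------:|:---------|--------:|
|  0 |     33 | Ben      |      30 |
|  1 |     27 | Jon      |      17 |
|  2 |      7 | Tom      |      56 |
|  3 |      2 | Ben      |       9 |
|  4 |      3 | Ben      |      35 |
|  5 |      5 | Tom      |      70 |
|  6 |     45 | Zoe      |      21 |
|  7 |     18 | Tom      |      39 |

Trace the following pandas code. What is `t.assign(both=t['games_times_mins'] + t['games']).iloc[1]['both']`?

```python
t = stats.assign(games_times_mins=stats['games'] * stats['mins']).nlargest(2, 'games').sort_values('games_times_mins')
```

add column games_times_mins = stats['games'] * stats['mins']:
   mins player  games  games_times_mins
0    33    Ben     30               990
1    27    Jon     17               459
2     7    Tom     56               392
3     2    Ben      9                18
4     3    Ben     35               105
5     5    Tom     70               350
6    45    Zoe     21               945
7    18    Tom     39               702
take 2 rows with largest games:
   mins player  games  games_times_mins
5     5    Tom     70               350
2     7    Tom     56               392
sort by games_times_mins:
   mins player  games  games_times_mins
5     5    Tom     70               350
2     7    Tom     56               392
add column both = t['games_times_mins'] + t['games']:
   mins player  games  games_times_mins  both
5     5    Tom     70               350   420
2     7    Tom     56               392   448

448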